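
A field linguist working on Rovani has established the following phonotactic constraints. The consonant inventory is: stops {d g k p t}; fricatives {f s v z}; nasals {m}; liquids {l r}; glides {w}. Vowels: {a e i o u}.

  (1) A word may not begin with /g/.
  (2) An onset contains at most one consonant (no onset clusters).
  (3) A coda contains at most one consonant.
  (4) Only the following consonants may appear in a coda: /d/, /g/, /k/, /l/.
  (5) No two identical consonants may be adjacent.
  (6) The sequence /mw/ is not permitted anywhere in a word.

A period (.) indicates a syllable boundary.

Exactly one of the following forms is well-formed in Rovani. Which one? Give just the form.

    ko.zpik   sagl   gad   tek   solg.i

ko.zpik — violates constraint 2: syllable 2 onset /zp/ has 2 consonants (> 1) → ill-formed
sagl — violates constraint 3: syllable 1 coda /gl/ has 2 consonants (> 1) → ill-formed
gad — violates constraint 1: word begins with /g/ → ill-formed
tek — σ1 onset /t/, coda /k/ ok → well-formed
solg.i — violates constraint 3: syllable 1 coda /lg/ has 2 consonants (> 1) → ill-formed

tek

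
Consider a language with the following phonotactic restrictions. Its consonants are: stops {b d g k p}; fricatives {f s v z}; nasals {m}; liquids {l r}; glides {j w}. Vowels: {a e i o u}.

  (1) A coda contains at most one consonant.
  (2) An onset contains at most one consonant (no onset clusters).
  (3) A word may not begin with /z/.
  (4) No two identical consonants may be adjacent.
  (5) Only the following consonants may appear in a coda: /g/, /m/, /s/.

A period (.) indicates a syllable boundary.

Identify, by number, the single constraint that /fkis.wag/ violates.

/fkis.wag/: syllable 1 onset /fk/ has 2 consonants (> 1).
This is a violation of constraint 2: "An onset contains at most one consonant (no onset clusters)."
The remaining constraints (1, 3, 4, 5) are satisfied.

2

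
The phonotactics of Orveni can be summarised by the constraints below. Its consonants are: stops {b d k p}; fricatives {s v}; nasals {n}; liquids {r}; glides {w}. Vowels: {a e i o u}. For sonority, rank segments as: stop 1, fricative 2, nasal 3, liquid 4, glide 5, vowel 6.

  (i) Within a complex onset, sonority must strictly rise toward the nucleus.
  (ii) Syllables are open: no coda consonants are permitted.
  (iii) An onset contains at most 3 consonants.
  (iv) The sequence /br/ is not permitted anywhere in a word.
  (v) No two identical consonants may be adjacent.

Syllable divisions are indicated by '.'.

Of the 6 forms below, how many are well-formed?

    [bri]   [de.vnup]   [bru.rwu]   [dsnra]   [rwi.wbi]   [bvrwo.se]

0

[bri] — violates constraint (iv): contains banned sequence /br/ → ill-formed
[de.vnup] — violates constraint (ii): syllable 2 coda /p/ has 1 consonant (> 0) → ill-formed
[bru.rwu] — violates constraint (iv): contains banned sequence /br/ → ill-formed
[dsnra] — violates constraint (iii): syllable 1 onset /dsnr/ has 4 consonants (> 3) → ill-formed
[rwi.wbi] — violates constraint (i): syllable 2 onset /wb/: /w/ (glide, 5) → /b/ (stop, 1) does not rise → ill-formed
[bvrwo.se] — violates constraint (iii): syllable 1 onset /bvrw/ has 4 consonants (> 3) → ill-formed
No form is well-formed → 0.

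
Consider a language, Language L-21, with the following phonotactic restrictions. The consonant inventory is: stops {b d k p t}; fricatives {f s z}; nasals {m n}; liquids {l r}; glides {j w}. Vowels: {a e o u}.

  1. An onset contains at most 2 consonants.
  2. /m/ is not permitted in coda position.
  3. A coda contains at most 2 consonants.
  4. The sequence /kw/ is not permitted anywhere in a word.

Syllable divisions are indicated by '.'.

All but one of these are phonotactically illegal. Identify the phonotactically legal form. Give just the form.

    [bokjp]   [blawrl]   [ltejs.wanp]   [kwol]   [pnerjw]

[bokjp] — violates constraint 3: syllable 1 coda /kjp/ has 3 consonants (> 2) → phonotactically illegal
[blawrl] — violates constraint 3: syllable 1 coda /wrl/ has 3 consonants (> 2) → phonotactically illegal
[ltejs.wanp] — σ1 onset /lt/ (2C), coda /js/ (2C) ok; σ2 onset /w/, coda /np/ (2C) ok → phonotactically legal
[kwol] — violates constraint 4: contains banned sequence /kw/ → phonotactically illegal
[pnerjw] — violates constraint 3: syllable 1 coda /rjw/ has 3 consonants (> 2) → phonotactically illegal

[ltejs.wanp]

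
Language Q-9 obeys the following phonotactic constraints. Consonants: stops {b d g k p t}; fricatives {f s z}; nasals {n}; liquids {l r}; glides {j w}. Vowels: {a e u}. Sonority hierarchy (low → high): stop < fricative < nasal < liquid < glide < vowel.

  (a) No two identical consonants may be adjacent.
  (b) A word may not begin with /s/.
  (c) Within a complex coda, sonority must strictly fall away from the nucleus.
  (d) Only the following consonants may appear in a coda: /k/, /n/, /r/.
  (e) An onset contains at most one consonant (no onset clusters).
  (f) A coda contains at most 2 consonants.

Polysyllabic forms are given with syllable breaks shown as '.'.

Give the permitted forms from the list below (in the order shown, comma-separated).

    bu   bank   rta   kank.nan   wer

bu, bank, kank.nan, wer

bu — σ1 onset /b/, coda /∅/ ok → permitted
bank — σ1 onset /b/, coda /nk/ (3→1 falls) ok → permitted
rta — violates constraint (e): syllable 1 onset /rt/ has 2 consonants (> 1) → not permitted
kank.nan — σ1 onset /k/, coda /nk/ (3→1 falls) ok; σ2 onset /n/, coda /n/ ok → permitted
wer — σ1 onset /w/, coda /r/ ok → permitted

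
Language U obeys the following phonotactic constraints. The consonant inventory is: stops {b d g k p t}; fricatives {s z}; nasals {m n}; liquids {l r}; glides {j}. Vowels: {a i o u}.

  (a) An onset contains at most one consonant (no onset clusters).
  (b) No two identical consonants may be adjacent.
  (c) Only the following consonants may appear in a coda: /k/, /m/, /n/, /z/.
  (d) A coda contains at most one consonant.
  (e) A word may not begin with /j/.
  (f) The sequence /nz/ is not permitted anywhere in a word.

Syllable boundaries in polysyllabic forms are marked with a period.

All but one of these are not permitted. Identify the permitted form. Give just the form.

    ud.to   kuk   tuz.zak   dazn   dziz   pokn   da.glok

ud.to — violates constraint (c): syllable 1 coda contains /d/, which is not a licensed coda consonant → not permitted
kuk — σ1 onset /k/, coda /k/ ok → permitted
tuz.zak — violates constraint (b): adjacent identical consonants /zz/ → not permitted
dazn — violates constraint (d): syllable 1 coda /zn/ has 2 consonants (> 1) → not permitted
dziz — violates constraint (a): syllable 1 onset /dz/ has 2 consonants (> 1) → not permitted
pokn — violates constraint (d): syllable 1 coda /kn/ has 2 consonants (> 1) → not permitted
da.glok — violates constraint (a): syllable 2 onset /gl/ has 2 consonants (> 1) → not permitted

kuk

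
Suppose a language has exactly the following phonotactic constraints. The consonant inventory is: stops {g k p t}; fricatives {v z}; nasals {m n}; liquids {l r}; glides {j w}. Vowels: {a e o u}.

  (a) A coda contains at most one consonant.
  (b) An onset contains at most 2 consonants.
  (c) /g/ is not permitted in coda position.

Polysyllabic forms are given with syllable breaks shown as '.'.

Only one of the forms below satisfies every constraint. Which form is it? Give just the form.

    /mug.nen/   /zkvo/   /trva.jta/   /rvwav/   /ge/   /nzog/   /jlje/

/mug.nen/ — violates constraint (c): syllable 1 coda contains /g/ → illicit
/zkvo/ — violates constraint (b): syllable 1 onset /zkv/ has 3 consonants (> 2) → illicit
/trva.jta/ — violates constraint (b): syllable 1 onset /trv/ has 3 consonants (> 2) → illicit
/rvwav/ — violates constraint (b): syllable 1 onset /rvw/ has 3 consonants (> 2) → illicit
/ge/ — σ1 onset /g/, coda /∅/ ok → licit
/nzog/ — violates constraint (c): syllable 1 coda contains /g/ → illicit
/jlje/ — violates constraint (b): syllable 1 onset /jlj/ has 3 consonants (> 2) → illicit

/ge/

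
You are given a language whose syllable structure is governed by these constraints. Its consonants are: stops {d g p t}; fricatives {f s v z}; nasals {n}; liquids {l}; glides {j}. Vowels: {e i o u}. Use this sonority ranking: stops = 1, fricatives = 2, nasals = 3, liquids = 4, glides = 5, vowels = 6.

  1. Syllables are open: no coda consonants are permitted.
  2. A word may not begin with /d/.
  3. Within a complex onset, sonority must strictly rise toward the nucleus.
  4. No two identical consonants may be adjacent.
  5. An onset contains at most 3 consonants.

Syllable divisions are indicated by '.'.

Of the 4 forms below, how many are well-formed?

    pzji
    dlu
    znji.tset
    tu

2

pzji — σ1 onset /pzj/ (1→2→5 rises), coda /∅/ ok → well-formed
dlu — violates constraint 2: word begins with /d/ → ill-formed
znji.tset — violates constraint 1: syllable 2 coda /t/ has 1 consonant (> 0) → ill-formed
tu — σ1 onset /t/, coda /∅/ ok → well-formed
Well-formed: pzji, tu → 2.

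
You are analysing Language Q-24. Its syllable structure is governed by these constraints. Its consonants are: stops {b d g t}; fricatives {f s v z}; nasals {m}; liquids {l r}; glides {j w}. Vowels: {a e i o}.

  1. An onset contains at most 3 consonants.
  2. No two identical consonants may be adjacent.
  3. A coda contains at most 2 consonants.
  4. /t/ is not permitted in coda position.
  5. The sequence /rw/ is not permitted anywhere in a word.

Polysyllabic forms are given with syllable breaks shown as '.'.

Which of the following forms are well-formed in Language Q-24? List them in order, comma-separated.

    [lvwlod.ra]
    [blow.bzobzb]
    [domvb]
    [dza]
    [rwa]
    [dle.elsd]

[dza]

[lvwlod.ra] — violates constraint 1: syllable 1 onset /lvwl/ has 4 consonants (> 3) → ill-formed
[blow.bzobzb] — violates constraint 3: syllable 2 coda /bzb/ has 3 consonants (> 2) → ill-formed
[domvb] — violates constraint 3: syllable 1 coda /mvb/ has 3 consonants (> 2) → ill-formed
[dza] — σ1 onset /dz/ (2C), coda /∅/ ok → well-formed
[rwa] — violates constraint 5: contains banned sequence /rw/ → ill-formed
[dle.elsd] — violates constraint 3: syllable 2 coda /lsd/ has 3 consonants (> 2) → ill-formed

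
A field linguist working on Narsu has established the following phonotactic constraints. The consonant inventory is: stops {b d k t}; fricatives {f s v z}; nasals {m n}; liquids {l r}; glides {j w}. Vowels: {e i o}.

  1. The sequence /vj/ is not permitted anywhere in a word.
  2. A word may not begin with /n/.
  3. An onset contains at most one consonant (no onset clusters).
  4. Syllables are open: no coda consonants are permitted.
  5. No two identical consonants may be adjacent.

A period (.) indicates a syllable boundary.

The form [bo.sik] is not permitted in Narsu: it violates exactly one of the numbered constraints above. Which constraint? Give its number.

4

[bo.sik]: syllable 2 coda /k/ has 1 consonant (> 0).
This is a violation of constraint 4: "Syllables are open: no coda consonants are permitted."
The remaining constraints (1, 2, 3, 5) are satisfied.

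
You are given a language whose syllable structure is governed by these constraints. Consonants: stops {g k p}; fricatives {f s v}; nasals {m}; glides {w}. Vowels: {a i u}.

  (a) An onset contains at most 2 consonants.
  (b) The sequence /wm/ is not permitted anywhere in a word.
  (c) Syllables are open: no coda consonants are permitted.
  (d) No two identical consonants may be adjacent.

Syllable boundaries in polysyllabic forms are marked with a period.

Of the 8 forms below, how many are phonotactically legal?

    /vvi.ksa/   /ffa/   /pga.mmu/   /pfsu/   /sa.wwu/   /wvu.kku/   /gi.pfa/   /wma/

/vvi.ksa/ — violates constraint (d): adjacent identical consonants /vv/ → phonotactically illegal
/ffa/ — violates constraint (d): adjacent identical consonants /ff/ → phonotactically illegal
/pga.mmu/ — violates constraint (d): adjacent identical consonants /mm/ → phonotactically illegal
/pfsu/ — violates constraint (a): syllable 1 onset /pfs/ has 3 consonants (> 2) → phonotactically illegal
/sa.wwu/ — violates constraint (d): adjacent identical consonants /ww/ → phonotactically illegal
/wvu.kku/ — violates constraint (d): adjacent identical consonants /kk/ → phonotactically illegal
/gi.pfa/ — σ1 onset /g/, coda /∅/ ok; σ2 onset /pf/ (2C), coda /∅/ ok → phonotactically legal
/wma/ — violates constraint (b): contains banned sequence /wm/ → phonotactically illegal
Phonotactically legal: /gi.pfa/ → 1.

1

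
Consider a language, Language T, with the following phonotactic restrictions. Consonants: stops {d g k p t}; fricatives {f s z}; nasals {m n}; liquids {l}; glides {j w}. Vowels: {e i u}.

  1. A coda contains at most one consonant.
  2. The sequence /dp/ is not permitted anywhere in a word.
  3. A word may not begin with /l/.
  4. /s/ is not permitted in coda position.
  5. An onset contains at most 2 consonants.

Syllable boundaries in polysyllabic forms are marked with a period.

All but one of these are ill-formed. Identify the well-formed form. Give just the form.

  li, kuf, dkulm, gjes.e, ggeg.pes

kuf

li — violates constraint 3: word begins with /l/ → ill-formed
kuf — σ1 onset /k/, coda /f/ ok → well-formed
dkulm — violates constraint 1: syllable 1 coda /lm/ has 2 consonants (> 1) → ill-formed
gjes.e — violates constraint 4: syllable 1 coda contains /s/ → ill-formed
ggeg.pes — violates constraint 4: syllable 2 coda contains /s/ → ill-formed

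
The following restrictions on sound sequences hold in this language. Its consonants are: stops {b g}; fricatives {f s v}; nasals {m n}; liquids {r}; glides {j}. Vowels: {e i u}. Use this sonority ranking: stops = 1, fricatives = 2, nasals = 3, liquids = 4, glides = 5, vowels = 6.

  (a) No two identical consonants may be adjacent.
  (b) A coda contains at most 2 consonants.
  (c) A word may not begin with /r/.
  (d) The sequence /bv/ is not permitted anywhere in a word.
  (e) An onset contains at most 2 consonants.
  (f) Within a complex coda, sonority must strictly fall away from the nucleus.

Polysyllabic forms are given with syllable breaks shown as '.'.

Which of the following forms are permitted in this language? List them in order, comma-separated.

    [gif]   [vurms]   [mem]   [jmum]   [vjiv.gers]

[gif] — σ1 onset /g/, coda /f/ ok → permitted
[vurms] — violates constraint (b): syllable 1 coda /rms/ has 3 consonants (> 2) → not permitted
[mem] — σ1 onset /m/, coda /m/ ok → permitted
[jmum] — σ1 onset /jm/ (2C), coda /m/ ok → permitted
[vjiv.gers] — σ1 onset /vj/ (2C), coda /v/ ok; σ2 onset /g/, coda /rs/ (4→2 falls) ok → permitted

[gif], [mem], [jmum], [vjiv.gers]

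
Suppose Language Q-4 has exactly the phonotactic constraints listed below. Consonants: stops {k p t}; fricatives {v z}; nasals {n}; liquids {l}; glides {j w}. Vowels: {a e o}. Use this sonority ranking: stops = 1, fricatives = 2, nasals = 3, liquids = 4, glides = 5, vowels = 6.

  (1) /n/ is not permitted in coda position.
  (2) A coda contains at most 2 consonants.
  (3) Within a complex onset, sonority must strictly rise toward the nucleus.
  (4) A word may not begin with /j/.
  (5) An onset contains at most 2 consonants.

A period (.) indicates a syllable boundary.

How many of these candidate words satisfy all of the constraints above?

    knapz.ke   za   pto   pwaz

3

knapz.ke — σ1 onset /kn/ (1→3 rises), coda /pz/ (2C) ok; σ2 onset /k/, coda /∅/ ok → phonotactically legal
za — σ1 onset /z/, coda /∅/ ok → phonotactically legal
pto — violates constraint 3: syllable 1 onset /pt/: /p/ (stop, 1) → /t/ (stop, 1) does not rise → phonotactically illegal
pwaz — σ1 onset /pw/ (1→5 rises), coda /z/ ok → phonotactically legal
Phonotactically legal: knapz.ke, za, pwaz → 3.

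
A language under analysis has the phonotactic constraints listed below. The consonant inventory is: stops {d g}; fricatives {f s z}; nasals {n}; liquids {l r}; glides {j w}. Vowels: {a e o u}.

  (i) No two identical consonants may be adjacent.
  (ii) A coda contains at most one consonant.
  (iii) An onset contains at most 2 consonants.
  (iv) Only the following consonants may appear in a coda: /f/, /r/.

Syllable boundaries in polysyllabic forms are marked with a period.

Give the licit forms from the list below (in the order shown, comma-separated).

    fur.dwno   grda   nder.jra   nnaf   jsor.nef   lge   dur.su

fur.dwno — violates constraint (iii): syllable 2 onset /dwn/ has 3 consonants (> 2) → illicit
grda — violates constraint (iii): syllable 1 onset /grd/ has 3 consonants (> 2) → illicit
nder.jra — σ1 onset /nd/ (2C), coda /r/ ok; σ2 onset /jr/ (2C), coda /∅/ ok → licit
nnaf — violates constraint (i): adjacent identical consonants /nn/ → illicit
jsor.nef — σ1 onset /js/ (2C), coda /r/ ok; σ2 onset /n/, coda /f/ ok → licit
lge — σ1 onset /lg/ (2C), coda /∅/ ok → licit
dur.su — σ1 onset /d/, coda /r/ ok; σ2 onset /s/, coda /∅/ ok → licit

nder.jra, jsor.nef, lge, dur.su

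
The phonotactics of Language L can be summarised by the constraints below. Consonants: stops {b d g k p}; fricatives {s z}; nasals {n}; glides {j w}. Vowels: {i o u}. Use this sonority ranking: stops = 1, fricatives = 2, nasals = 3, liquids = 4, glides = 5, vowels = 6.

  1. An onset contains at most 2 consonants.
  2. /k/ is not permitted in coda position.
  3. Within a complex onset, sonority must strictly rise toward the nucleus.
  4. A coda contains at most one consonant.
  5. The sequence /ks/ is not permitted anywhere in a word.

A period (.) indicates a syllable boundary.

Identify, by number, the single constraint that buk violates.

2

buk: syllable 1 coda contains /k/.
This is a violation of constraint 2: "/k/ is not permitted in coda position."
The remaining constraints (1, 3, 4, 5) are satisfied.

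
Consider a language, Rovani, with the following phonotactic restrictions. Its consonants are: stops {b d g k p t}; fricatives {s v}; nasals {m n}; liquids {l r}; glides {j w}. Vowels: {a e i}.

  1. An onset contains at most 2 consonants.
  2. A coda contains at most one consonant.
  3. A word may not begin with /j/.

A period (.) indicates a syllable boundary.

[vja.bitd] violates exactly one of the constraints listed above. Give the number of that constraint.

[vja.bitd]: syllable 2 coda /td/ has 2 consonants (> 1).
This is a violation of constraint 2: "A coda contains at most one consonant."
The remaining constraints (1, 3) are satisfied.

2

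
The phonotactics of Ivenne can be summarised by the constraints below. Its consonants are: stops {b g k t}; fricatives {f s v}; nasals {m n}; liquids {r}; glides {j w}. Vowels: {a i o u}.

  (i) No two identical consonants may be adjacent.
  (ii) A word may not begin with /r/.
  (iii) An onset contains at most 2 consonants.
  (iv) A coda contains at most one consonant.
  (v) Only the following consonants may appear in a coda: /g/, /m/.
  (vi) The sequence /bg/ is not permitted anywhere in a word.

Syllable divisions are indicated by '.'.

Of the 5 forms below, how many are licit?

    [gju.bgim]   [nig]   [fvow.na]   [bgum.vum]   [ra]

[gju.bgim] — violates constraint (vi): contains banned sequence /bg/ → illicit
[nig] — σ1 onset /n/, coda /g/ ok → licit
[fvow.na] — violates constraint (v): syllable 1 coda contains /w/, which is not a licensed coda consonant → illicit
[bgum.vum] — violates constraint (vi): contains banned sequence /bg/ → illicit
[ra] — violates constraint (ii): word begins with /r/ → illicit
Licit: [nig] → 1.

1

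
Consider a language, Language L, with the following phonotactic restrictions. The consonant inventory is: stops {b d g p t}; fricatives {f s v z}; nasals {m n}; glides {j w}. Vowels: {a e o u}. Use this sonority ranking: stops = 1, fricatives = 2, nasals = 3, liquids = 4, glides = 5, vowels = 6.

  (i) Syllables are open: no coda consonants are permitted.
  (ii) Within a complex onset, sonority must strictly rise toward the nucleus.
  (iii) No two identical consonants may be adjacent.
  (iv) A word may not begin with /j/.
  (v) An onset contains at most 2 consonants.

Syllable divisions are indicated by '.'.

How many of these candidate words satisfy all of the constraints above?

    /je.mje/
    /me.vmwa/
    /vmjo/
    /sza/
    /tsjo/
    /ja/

/je.mje/ — violates constraint (iv): word begins with /j/ → illicit
/me.vmwa/ — violates constraint (v): syllable 2 onset /vmw/ has 3 consonants (> 2) → illicit
/vmjo/ — violates constraint (v): syllable 1 onset /vmj/ has 3 consonants (> 2) → illicit
/sza/ — violates constraint (ii): syllable 1 onset /sz/: /s/ (fricative, 2) → /z/ (fricative, 2) does not rise → illicit
/tsjo/ — violates constraint (v): syllable 1 onset /tsj/ has 3 consonants (> 2) → illicit
/ja/ — violates constraint (iv): word begins with /j/ → illicit
No form is licit → 0.

0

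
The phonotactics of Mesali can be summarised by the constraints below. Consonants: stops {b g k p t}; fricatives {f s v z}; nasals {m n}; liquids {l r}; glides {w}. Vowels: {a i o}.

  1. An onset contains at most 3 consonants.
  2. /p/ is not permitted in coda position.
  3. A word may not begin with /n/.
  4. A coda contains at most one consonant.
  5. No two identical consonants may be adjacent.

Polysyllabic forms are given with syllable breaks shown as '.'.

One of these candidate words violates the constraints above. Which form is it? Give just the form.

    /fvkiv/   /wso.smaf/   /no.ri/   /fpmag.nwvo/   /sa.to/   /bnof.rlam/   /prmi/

/fvkiv/ — σ1 onset /fvk/ (3C), coda /v/ ok → licit
/wso.smaf/ — σ1 onset /ws/ (2C), coda /∅/ ok; σ2 onset /sm/ (2C), coda /f/ ok → licit
/no.ri/ — violates constraint 3: word begins with /n/ → illicit
/fpmag.nwvo/ — σ1 onset /fpm/ (3C), coda /g/ ok; σ2 onset /nwv/ (3C), coda /∅/ ok → licit
/sa.to/ — σ1 onset /s/, coda /∅/ ok; σ2 onset /t/, coda /∅/ ok → licit
/bnof.rlam/ — σ1 onset /bn/ (2C), coda /f/ ok; σ2 onset /rl/ (2C), coda /m/ ok → licit
/prmi/ — σ1 onset /prm/ (3C), coda /∅/ ok → licit

/no.ri/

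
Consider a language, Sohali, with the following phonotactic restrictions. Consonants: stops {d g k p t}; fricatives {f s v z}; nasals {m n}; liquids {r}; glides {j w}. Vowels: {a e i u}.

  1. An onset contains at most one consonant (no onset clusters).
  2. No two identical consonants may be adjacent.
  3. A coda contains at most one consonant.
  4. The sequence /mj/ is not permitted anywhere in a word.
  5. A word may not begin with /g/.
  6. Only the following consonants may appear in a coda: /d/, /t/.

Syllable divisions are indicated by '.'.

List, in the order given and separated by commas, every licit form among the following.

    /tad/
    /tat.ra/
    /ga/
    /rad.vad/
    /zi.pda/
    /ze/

/tad/, /tat.ra/, /rad.vad/, /ze/

/tad/ — σ1 onset /t/, coda /d/ ok → licit
/tat.ra/ — σ1 onset /t/, coda /t/ ok; σ2 onset /r/, coda /∅/ ok → licit
/ga/ — violates constraint 5: word begins with /g/ → illicit
/rad.vad/ — σ1 onset /r/, coda /d/ ok; σ2 onset /v/, coda /d/ ok → licit
/zi.pda/ — violates constraint 1: syllable 2 onset /pd/ has 2 consonants (> 1) → illicit
/ze/ — σ1 onset /z/, coda /∅/ ok → licit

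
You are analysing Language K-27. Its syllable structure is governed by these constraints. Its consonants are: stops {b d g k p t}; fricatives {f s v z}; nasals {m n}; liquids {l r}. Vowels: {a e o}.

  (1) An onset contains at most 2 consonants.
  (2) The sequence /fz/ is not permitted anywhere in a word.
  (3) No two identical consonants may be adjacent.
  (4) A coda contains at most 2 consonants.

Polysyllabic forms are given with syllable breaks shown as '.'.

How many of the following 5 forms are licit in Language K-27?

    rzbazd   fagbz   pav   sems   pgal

3

rzbazd — violates constraint 1: syllable 1 onset /rzb/ has 3 consonants (> 2) → illicit
fagbz — violates constraint 4: syllable 1 coda /gbz/ has 3 consonants (> 2) → illicit
pav — σ1 onset /p/, coda /v/ ok → licit
sems — σ1 onset /s/, coda /ms/ (2C) ok → licit
pgal — σ1 onset /pg/ (2C), coda /l/ ok → licit
Licit: pav, sems, pgal → 3.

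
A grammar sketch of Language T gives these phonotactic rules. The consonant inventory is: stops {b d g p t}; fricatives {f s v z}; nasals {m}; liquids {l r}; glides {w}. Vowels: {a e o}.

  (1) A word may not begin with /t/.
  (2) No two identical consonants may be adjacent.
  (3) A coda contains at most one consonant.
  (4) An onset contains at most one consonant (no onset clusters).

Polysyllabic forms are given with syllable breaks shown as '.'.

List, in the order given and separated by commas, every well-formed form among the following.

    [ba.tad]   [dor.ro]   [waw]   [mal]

[ba.tad] — σ1 onset /b/, coda /∅/ ok; σ2 onset /t/, coda /d/ ok → well-formed
[dor.ro] — violates constraint 2: adjacent identical consonants /rr/ → ill-formed
[waw] — σ1 onset /w/, coda /w/ ok → well-formed
[mal] — σ1 onset /m/, coda /l/ ok → well-formed

[ba.tad], [waw], [mal]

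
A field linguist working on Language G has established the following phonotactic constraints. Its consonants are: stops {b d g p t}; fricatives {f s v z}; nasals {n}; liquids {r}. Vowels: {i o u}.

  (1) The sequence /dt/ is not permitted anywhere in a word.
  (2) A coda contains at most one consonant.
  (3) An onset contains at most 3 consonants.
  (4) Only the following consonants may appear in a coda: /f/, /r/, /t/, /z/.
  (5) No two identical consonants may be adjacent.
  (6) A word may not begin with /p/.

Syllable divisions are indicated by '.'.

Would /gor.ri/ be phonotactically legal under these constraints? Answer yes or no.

no

/gor.ri/ — violates constraint 5: adjacent identical consonants /rr/ → phonotactically illegal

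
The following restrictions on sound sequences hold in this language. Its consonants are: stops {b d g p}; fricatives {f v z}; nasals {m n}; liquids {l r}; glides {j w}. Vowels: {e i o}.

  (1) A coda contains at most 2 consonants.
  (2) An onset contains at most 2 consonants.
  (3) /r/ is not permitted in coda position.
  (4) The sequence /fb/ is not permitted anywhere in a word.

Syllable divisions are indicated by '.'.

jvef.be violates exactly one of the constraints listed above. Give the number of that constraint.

jvef.be: contains banned sequence /fb/.
This is a violation of constraint 4: "The sequence /fb/ is not permitted anywhere in a word."
The remaining constraints (1, 2, 3) are satisfied.

4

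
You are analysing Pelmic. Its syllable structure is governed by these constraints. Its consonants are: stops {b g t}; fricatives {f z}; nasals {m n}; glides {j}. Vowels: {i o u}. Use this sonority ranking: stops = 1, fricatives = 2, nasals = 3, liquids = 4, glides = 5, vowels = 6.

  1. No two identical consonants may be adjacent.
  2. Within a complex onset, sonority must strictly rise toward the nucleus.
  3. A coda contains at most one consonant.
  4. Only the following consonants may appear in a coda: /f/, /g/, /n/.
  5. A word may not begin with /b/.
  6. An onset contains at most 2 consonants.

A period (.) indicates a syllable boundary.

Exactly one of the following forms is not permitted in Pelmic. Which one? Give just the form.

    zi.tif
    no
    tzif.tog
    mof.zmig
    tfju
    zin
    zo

zi.tif — σ1 onset /z/, coda /∅/ ok; σ2 onset /t/, coda /f/ ok → permitted
no — σ1 onset /n/, coda /∅/ ok → permitted
tzif.tog — σ1 onset /tz/ (1→2 rises), coda /f/ ok; σ2 onset /t/, coda /g/ ok → permitted
mof.zmig — σ1 onset /m/, coda /f/ ok; σ2 onset /zm/ (2→3 rises), coda /g/ ok → permitted
tfju — violates constraint 6: syllable 1 onset /tfj/ has 3 consonants (> 2) → not permitted
zin — σ1 onset /z/, coda /n/ ok → permitted
zo — σ1 onset /z/, coda /∅/ ok → permitted

tfju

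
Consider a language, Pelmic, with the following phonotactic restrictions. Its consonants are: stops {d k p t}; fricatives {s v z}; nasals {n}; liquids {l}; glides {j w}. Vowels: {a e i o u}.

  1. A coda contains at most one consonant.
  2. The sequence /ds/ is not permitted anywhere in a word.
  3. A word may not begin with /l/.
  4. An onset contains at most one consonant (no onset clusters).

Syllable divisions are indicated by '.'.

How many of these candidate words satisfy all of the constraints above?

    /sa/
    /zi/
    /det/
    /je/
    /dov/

/sa/ — σ1 onset /s/, coda /∅/ ok → well-formed
/zi/ — σ1 onset /z/, coda /∅/ ok → well-formed
/det/ — σ1 onset /d/, coda /t/ ok → well-formed
/je/ — σ1 onset /j/, coda /∅/ ok → well-formed
/dov/ — σ1 onset /d/, coda /v/ ok → well-formed
Well-formed: /sa/, /zi/, /det/, /je/, /dov/ → 5.

5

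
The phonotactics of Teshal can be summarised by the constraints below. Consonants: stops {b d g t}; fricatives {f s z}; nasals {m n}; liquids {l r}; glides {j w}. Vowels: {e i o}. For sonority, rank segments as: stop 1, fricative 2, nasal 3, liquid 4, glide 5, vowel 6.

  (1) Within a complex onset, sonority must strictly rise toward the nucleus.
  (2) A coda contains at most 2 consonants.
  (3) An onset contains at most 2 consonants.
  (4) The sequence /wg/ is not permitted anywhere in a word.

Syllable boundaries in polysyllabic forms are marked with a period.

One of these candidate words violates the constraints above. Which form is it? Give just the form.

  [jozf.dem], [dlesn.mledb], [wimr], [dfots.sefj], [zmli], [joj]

[jozf.dem] — σ1 onset /j/, coda /zf/ (2C) ok; σ2 onset /d/, coda /m/ ok → phonotactically legal
[dlesn.mledb] — σ1 onset /dl/ (1→4 rises), coda /sn/ (2C) ok; σ2 onset /ml/ (3→4 rises), coda /db/ (2C) ok → phonotactically legal
[wimr] — σ1 onset /w/, coda /mr/ (2C) ok → phonotactically legal
[dfots.sefj] — σ1 onset /df/ (1→2 rises), coda /ts/ (2C) ok; σ2 onset /s/, coda /fj/ (2C) ok → phonotactically legal
[zmli] — violates constraint 3: syllable 1 onset /zml/ has 3 consonants (> 2) → phonotactically illegal
[joj] — σ1 onset /j/, coda /j/ ok → phonotactically legal

[zmli]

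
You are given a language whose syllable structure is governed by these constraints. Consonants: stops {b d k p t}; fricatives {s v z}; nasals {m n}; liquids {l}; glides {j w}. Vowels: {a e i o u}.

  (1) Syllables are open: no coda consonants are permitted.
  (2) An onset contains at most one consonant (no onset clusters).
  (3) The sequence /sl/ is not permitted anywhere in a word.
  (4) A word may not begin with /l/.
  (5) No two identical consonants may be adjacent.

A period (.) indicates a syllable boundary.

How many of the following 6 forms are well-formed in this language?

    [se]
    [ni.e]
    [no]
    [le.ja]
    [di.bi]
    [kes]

[se] — σ1 onset /s/, coda /∅/ ok → well-formed
[ni.e] — σ1 onset /n/, coda /∅/ ok; σ2 onset /∅/, coda /∅/ ok → well-formed
[no] — σ1 onset /n/, coda /∅/ ok → well-formed
[le.ja] — violates constraint 4: word begins with /l/ → ill-formed
[di.bi] — σ1 onset /d/, coda /∅/ ok; σ2 onset /b/, coda /∅/ ok → well-formed
[kes] — violates constraint 1: syllable 1 coda /s/ has 1 consonant (> 0) → ill-formed
Well-formed: [se], [ni.e], [no], [di.bi] → 4.

4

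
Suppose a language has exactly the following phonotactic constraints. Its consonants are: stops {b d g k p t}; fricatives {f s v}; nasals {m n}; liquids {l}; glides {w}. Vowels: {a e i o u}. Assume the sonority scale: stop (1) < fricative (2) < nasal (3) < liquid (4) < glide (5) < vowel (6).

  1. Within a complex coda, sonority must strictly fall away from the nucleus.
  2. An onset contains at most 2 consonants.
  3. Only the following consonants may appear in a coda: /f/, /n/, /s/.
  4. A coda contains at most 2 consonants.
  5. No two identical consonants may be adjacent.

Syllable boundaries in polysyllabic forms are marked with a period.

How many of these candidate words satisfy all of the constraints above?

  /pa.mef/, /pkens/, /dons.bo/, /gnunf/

4

/pa.mef/ — σ1 onset /p/, coda /∅/ ok; σ2 onset /m/, coda /f/ ok → phonotactically legal
/pkens/ — σ1 onset /pk/ (2C), coda /ns/ (3→2 falls) ok → phonotactically legal
/dons.bo/ — σ1 onset /d/, coda /ns/ (3→2 falls) ok; σ2 onset /b/, coda /∅/ ok → phonotactically legal
/gnunf/ — σ1 onset /gn/ (2C), coda /nf/ (3→2 falls) ok → phonotactically legal
Phonotactically legal: /pa.mef/, /pkens/, /dons.bo/, /gnunf/ → 4.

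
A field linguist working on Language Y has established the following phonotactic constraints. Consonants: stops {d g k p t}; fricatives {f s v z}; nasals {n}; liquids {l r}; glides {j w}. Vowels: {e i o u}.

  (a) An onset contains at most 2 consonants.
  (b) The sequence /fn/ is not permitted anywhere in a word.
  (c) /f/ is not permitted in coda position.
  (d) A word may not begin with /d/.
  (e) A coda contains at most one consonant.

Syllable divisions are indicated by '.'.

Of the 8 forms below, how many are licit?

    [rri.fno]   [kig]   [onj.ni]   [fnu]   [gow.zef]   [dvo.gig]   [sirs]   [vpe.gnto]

1

[rri.fno] — violates constraint (b): contains banned sequence /fn/ → illicit
[kig] — σ1 onset /k/, coda /g/ ok → licit
[onj.ni] — violates constraint (e): syllable 1 coda /nj/ has 2 consonants (> 1) → illicit
[fnu] — violates constraint (b): contains banned sequence /fn/ → illicit
[gow.zef] — violates constraint (c): syllable 2 coda contains /f/ → illicit
[dvo.gig] — violates constraint (d): word begins with /d/ → illicit
[sirs] — violates constraint (e): syllable 1 coda /rs/ has 2 consonants (> 1) → illicit
[vpe.gnto] — violates constraint (a): syllable 2 onset /gnt/ has 3 consonants (> 2) → illicit
Licit: [kig] → 1.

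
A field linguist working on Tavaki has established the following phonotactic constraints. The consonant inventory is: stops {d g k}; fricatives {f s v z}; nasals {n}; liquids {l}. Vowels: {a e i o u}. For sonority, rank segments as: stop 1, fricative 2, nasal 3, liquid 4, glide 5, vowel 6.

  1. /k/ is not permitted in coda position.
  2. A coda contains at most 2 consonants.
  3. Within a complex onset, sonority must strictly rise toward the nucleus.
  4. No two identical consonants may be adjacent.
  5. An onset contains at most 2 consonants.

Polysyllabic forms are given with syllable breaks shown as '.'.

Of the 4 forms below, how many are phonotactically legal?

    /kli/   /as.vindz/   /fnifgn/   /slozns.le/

/kli/ — σ1 onset /kl/ (1→4 rises), coda /∅/ ok → phonotactically legal
/as.vindz/ — violates constraint 2: syllable 2 coda /ndz/ has 3 consonants (> 2) → phonotactically illegal
/fnifgn/ — violates constraint 2: syllable 1 coda /fgn/ has 3 consonants (> 2) → phonotactically illegal
/slozns.le/ — violates constraint 2: syllable 1 coda /zns/ has 3 consonants (> 2) → phonotactically illegal
Phonotactically legal: /kli/ → 1.

1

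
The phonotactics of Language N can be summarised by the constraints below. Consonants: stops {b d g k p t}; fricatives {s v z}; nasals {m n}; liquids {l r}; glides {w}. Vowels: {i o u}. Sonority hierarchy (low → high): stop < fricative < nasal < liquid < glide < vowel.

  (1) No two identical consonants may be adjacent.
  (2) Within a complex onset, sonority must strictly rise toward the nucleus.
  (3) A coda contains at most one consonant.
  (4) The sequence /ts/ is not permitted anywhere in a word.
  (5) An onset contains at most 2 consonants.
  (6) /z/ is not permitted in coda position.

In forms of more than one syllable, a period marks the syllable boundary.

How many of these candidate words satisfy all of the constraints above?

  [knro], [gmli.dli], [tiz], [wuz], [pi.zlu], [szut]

[knro] — violates constraint 5: syllable 1 onset /knr/ has 3 consonants (> 2) → ill-formed
[gmli.dli] — violates constraint 5: syllable 1 onset /gml/ has 3 consonants (> 2) → ill-formed
[tiz] — violates constraint 6: syllable 1 coda contains /z/ → ill-formed
[wuz] — violates constraint 6: syllable 1 coda contains /z/ → ill-formed
[pi.zlu] — σ1 onset /p/, coda /∅/ ok; σ2 onset /zl/ (2→4 rises), coda /∅/ ok → well-formed
[szut] — violates constraint 2: syllable 1 onset /sz/: /s/ (fricative, 2) → /z/ (fricative, 2) does not rise → ill-formed
Well-formed: [pi.zlu] → 1.

1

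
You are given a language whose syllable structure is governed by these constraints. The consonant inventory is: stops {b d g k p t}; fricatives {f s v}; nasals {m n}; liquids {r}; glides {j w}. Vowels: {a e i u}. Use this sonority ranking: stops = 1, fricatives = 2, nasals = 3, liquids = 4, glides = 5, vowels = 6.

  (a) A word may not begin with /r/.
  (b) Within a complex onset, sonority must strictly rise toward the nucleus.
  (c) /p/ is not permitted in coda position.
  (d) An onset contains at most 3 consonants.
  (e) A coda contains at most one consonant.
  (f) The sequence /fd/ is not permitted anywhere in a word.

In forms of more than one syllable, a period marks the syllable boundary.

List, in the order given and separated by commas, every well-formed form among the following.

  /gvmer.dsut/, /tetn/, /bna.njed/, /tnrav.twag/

/gvmer.dsut/, /bna.njed/, /tnrav.twag/

/gvmer.dsut/ — σ1 onset /gvm/ (1→2→3 rises), coda /r/ ok; σ2 onset /ds/ (1→2 rises), coda /t/ ok → well-formed
/tetn/ — violates constraint (e): syllable 1 coda /tn/ has 2 consonants (> 1) → ill-formed
/bna.njed/ — σ1 onset /bn/ (1→3 rises), coda /∅/ ok; σ2 onset /nj/ (3→5 rises), coda /d/ ok → well-formed
/tnrav.twag/ — σ1 onset /tnr/ (1→3→4 rises), coda /v/ ok; σ2 onset /tw/ (1→5 rises), coda /g/ ok → well-formed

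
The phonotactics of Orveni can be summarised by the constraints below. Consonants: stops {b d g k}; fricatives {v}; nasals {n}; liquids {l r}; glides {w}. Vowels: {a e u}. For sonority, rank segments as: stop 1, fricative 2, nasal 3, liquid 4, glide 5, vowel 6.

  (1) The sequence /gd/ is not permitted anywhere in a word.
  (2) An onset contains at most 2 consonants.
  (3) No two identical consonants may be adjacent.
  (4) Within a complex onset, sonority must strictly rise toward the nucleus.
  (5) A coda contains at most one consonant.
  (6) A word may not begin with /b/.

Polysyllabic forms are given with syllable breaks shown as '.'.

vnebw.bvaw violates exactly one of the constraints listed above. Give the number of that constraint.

vnebw.bvaw: syllable 1 coda /bw/ has 2 consonants (> 1).
This is a violation of constraint 5: "A coda contains at most one consonant."
The remaining constraints (1, 2, 3, 4, 6) are satisfied.

5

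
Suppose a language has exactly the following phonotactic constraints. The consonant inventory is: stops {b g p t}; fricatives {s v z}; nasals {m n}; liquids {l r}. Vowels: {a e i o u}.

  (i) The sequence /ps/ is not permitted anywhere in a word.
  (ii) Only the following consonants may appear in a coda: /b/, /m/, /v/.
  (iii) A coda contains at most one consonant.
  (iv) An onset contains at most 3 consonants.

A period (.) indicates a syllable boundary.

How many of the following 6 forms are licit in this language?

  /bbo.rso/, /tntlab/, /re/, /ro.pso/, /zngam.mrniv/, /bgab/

4

/bbo.rso/ — σ1 onset /bb/ (2C), coda /∅/ ok; σ2 onset /rs/ (2C), coda /∅/ ok → licit
/tntlab/ — violates constraint (iv): syllable 1 onset /tntl/ has 4 consonants (> 3) → illicit
/re/ — σ1 onset /r/, coda /∅/ ok → licit
/ro.pso/ — violates constraint (i): contains banned sequence /ps/ → illicit
/zngam.mrniv/ — σ1 onset /zng/ (3C), coda /m/ ok; σ2 onset /mrn/ (3C), coda /v/ ok → licit
/bgab/ — σ1 onset /bg/ (2C), coda /b/ ok → licit
Licit: /bbo.rso/, /re/, /zngam.mrniv/, /bgab/ → 4.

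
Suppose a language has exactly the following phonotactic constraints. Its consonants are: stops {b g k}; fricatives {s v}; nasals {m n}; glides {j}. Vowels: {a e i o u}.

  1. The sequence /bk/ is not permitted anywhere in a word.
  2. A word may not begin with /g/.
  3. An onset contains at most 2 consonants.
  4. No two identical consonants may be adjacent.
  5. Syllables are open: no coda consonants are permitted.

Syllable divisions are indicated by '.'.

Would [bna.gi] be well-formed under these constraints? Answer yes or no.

[bna.gi] — σ1 onset /bn/ (2C), coda /∅/ ok; σ2 onset /g/, coda /∅/ ok → well-formed

yes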